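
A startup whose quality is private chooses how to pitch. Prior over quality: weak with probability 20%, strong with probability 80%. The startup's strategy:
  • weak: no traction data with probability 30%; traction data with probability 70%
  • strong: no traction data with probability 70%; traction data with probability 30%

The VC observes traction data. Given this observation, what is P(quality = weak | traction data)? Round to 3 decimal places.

0.368

Apply Bayes' rule using the sender's strategy as the likelihood.
P(traction data) = 0.2·0.7 + 0.8·0.3 = 0.38
P(weak | traction data) = (0.2·0.7) / 0.38 = 0.14 / 0.38 = 0.368421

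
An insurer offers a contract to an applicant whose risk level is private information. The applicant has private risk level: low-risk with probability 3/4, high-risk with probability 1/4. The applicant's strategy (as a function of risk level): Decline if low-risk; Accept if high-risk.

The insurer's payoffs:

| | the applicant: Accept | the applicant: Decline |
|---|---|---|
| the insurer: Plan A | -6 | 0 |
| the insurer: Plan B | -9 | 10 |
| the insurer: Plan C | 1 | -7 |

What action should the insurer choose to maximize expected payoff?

Plan B

Compute the insurer's expected payoff for each action, taking the expectation over the applicant's type.
E[Plan A] = 3/4·(0) + 1/4·(-6) = -3/2
E[Plan B] = 3/4·(10) + 1/4·(-9) = 21/4
E[Plan C] = 3/4·(-7) + 1/4·(1) = -5
Best response: Plan B (21/4 is the largest).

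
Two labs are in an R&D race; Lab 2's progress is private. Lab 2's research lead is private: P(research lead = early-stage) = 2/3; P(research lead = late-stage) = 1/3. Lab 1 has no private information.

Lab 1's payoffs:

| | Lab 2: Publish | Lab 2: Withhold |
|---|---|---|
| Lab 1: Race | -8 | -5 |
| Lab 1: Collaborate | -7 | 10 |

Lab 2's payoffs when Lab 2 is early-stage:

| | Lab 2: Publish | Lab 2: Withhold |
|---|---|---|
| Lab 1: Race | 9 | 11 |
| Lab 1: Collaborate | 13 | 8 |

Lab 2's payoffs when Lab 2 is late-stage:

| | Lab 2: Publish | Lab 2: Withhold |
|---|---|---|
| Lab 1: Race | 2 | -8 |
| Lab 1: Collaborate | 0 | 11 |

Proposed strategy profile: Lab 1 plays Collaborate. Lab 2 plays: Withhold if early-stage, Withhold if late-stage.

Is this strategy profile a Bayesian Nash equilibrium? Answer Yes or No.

A profile is a BNE iff every type of every player is best-responding given beliefs about the other side.
Lab 1 plays Collaborate: E[Collaborate] = 2/3·(10) + 1/3·(10) = 10; E[Race] = -5. Best-responding. ✓
Lab 2 (research lead early-stage), facing Collaborate: Publish gives 13, Withhold gives 8. Proposed Withhold is not best — profitable deviation exists. ✗
Lab 2 (research lead late-stage), facing Collaborate: Publish gives 0, Withhold gives 11. Proposed Withhold is best. ✓

No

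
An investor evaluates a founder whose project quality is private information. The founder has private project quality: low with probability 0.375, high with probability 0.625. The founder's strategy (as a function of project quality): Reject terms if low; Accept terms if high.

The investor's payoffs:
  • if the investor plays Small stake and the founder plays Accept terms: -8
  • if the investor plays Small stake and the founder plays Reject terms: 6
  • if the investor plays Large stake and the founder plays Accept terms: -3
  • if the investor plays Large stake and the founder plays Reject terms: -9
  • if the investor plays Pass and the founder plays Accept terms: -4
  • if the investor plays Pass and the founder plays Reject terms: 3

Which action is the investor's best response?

E[Small stake] = 0.375·(6) + 0.625·(-8) = -2.75
E[Large stake] = 0.375·(-9) + 0.625·(-3) = -5.25
E[Pass] = 0.375·(3) + 0.625·(-4) = -1.375
Best response: Pass (-1.375 is the largest).

Pass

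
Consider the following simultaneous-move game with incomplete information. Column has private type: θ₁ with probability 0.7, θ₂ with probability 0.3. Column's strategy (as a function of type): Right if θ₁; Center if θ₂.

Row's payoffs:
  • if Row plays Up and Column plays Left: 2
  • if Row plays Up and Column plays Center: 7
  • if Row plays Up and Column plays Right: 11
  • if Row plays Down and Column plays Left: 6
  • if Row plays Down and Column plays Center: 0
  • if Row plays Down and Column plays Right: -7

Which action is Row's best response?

E[Up] = 0.7·(11) + 0.3·(7) = 9.8
E[Down] = 0.7·(-7) + 0.3·(0) = -4.9
Best response: Up (9.8 is the largest).

Up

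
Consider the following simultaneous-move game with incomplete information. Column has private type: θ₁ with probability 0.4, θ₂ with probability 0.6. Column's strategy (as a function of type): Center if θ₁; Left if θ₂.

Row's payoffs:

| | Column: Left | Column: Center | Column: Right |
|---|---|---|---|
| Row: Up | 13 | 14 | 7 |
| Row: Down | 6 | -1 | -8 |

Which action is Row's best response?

Up

E[Up] = 0.4·(14) + 0.6·(13) = 13.4
E[Down] = 0.4·(-1) + 0.6·(6) = 3.2
Best response: Up (13.4 is the largest).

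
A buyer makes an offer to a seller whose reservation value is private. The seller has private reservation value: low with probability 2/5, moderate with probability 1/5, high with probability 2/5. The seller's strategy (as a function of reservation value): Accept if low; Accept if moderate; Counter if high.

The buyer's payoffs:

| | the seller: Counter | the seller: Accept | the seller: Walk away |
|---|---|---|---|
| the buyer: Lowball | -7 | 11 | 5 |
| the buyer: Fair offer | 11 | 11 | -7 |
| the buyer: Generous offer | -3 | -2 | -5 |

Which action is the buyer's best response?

Compute the buyer's expected payoff for each action, taking the expectation over the seller's type.
E[Lowball] = 2/5·(11) + 1/5·(11) + 2/5·(-7) = 19/5
E[Fair offer] = 2/5·(11) + 1/5·(11) + 2/5·(11) = 11
E[Generous offer] = 2/5·(-2) + 1/5·(-2) + 2/5·(-3) = -12/5
Best response: Fair offer (11 is the largest).

Fair offer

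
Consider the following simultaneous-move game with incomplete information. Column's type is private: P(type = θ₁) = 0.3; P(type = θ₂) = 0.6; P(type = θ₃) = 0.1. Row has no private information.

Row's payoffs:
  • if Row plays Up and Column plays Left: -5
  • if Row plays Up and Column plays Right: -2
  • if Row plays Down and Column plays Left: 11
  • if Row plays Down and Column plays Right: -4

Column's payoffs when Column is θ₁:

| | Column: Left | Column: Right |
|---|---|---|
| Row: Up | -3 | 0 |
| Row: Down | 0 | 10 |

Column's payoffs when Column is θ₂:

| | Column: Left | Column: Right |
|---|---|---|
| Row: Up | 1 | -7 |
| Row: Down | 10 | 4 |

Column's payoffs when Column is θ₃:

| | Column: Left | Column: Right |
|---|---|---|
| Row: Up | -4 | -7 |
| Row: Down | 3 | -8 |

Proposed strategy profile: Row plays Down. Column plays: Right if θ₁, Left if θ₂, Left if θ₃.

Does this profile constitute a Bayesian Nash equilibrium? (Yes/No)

Row plays Down: E[Down] = 0.3·(-4) + 0.6·(11) + 0.1·(11) = 6.5; E[Up] = -4.1. Best-responding. ✓
Column (type θ₁), facing Down: Left gives 0, Right gives 10. Proposed Right is best. ✓
Column (type θ₂), facing Down: Left gives 10, Right gives 4. Proposed Left is best. ✓
Column (type θ₃), facing Down: Left gives 3, Right gives -8. Proposed Left is best. ✓

Yes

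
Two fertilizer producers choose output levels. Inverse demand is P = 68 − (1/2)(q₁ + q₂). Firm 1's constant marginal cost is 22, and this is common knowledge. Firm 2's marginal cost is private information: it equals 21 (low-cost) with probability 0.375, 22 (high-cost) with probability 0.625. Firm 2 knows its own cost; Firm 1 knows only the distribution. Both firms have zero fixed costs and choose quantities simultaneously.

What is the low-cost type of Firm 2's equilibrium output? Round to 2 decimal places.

31.79

Firm 2 with cost c maximizes (68 − (1/2)(q₁+q₂) − c)·q₂, giving q₂(c) = (68 − c − (1/2)q₁).
E[c₂] = 0.375·21 + 0.625·22 = 21.625
Firm 1's FOC against E[q₂] yields q₁ = (68 − 2·22 + E[c₂])/(3/2) = (68 − 44 + 21.625)/(3/2) = 30.4167.
q₂(low-cost) = (68 − 21 − (1/2)·30.4167) = 31.7917.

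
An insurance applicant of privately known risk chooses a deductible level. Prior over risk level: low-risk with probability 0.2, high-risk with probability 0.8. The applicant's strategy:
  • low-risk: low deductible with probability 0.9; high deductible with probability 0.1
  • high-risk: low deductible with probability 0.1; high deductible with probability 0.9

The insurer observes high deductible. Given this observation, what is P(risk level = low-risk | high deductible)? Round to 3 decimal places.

0.027

P(high deductible) = 0.2·0.1 + 0.8·0.9 = 0.74
P(low-risk | high deductible) = (0.2·0.1) / 0.74 = 0.02 / 0.74 = 0.027027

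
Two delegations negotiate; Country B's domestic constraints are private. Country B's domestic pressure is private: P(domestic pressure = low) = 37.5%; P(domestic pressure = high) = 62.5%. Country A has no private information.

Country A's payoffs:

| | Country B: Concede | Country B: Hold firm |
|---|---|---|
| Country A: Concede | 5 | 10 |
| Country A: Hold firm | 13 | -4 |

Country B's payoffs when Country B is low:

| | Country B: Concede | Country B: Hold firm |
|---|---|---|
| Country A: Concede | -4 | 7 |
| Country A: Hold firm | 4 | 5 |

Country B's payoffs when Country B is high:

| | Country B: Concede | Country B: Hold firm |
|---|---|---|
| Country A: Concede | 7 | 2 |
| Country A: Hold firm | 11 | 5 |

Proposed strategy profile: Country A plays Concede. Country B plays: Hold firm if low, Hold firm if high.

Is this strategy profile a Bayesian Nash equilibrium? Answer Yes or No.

No

Country A plays Concede: E[Concede] = 0.375·(10) + 0.625·(10) = 10; E[Hold firm] = -4. Best-responding. ✓
Country B (domestic pressure low), facing Concede: Concede gives -4, Hold firm gives 7. Proposed Hold firm is best. ✓
Country B (domestic pressure high), facing Concede: Concede gives 7, Hold firm gives 2. Proposed Hold firm is not best — profitable deviation exists. ✗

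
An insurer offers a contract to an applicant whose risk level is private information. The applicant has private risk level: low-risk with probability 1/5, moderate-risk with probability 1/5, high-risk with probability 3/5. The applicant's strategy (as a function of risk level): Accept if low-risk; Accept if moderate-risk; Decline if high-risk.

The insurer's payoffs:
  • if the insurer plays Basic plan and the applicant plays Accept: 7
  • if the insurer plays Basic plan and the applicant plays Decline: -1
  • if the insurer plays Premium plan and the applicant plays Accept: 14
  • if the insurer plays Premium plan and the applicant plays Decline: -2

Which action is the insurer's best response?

Premium plan

Compute the insurer's expected payoff for each action, taking the expectation over the applicant's type.
E[Basic plan] = 1/5·(7) + 1/5·(7) + 3/5·(-1) = 11/5
E[Premium plan] = 1/5·(14) + 1/5·(14) + 3/5·(-2) = 22/5
Best response: Premium plan (22/5 is the largest).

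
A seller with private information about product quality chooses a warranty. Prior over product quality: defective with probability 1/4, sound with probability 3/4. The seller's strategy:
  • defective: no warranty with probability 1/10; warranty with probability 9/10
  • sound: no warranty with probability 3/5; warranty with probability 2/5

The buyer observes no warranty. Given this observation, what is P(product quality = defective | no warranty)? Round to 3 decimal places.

Apply Bayes' rule using the sender's strategy as the likelihood.
P(no warranty) = (1/4)·(1/10) + (3/4)·(3/5) = 19/40
P(defective | no warranty) = ((1/4)·(1/10)) / (19/40) = (1/40) / (19/40) = 1/19

0.053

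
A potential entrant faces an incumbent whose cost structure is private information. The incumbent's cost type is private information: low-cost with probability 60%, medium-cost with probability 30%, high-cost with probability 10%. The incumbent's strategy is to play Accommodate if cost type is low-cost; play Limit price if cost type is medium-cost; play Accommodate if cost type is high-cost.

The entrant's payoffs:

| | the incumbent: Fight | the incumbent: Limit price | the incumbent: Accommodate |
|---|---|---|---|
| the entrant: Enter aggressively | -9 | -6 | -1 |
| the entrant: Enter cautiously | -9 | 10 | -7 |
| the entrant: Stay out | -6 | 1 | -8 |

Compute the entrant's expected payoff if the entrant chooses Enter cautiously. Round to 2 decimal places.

E[Enter cautiously] = 0.6·(-7) + 0.3·10 + 0.1·(-7) = (-4.2) + 3 + (-0.7) = -1.9

-1.90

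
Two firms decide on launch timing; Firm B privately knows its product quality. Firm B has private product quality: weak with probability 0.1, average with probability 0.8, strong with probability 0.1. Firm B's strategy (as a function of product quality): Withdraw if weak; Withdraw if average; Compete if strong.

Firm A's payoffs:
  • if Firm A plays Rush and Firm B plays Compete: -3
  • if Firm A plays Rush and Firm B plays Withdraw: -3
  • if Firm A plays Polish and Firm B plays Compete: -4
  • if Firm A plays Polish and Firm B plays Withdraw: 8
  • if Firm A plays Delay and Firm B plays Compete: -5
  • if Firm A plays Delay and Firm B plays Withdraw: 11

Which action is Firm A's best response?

Delay

E[Rush] = 0.1·(-3) + 0.8·(-3) + 0.1·(-3) = -3
E[Polish] = 0.1·(8) + 0.8·(8) + 0.1·(-4) = 6.8
E[Delay] = 0.1·(11) + 0.8·(11) + 0.1·(-5) = 9.4
Best response: Delay (9.4 is the largest).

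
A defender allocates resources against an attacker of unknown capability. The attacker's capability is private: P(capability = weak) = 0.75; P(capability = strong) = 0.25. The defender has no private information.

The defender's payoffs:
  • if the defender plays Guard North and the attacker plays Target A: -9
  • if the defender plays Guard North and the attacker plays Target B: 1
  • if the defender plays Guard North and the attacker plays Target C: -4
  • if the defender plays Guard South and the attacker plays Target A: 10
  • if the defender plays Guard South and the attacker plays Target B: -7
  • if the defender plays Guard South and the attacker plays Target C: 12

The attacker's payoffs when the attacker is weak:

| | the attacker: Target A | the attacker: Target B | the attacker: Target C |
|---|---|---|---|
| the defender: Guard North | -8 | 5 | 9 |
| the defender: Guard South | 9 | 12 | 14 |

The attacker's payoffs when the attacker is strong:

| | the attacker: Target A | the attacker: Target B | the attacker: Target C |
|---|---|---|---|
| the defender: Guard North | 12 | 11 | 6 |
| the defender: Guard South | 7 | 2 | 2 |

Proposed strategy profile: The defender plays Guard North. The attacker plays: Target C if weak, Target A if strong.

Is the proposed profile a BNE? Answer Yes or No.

A profile is a BNE iff every type of every player is best-responding given beliefs about the other side.
The defender plays Guard North: E[Guard North] = 0.75·(-4) + 0.25·(-9) = -5.25; E[Guard South] = 11.5. Not best-responding. ✗
The attacker (capability weak), facing Guard North: Target A gives -8, Target B gives 5, Target C gives 9. Proposed Target C is best. ✓
The attacker (capability strong), facing Guard North: Target A gives 12, Target B gives 11, Target C gives 6. Proposed Target A is best. ✓

No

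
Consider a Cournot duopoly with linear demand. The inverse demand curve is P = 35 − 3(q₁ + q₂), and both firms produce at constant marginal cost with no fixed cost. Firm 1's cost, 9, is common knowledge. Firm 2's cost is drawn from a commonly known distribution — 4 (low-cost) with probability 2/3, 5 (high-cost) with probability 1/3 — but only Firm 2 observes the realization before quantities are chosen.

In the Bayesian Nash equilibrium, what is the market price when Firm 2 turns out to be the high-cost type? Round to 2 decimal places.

16.44

Type-c best response for Firm 2: q₂(c) = (35 − c)/6 − q₁/2.
Firm 1 maximizes expected profit; its first-order condition is 35 − 6q₁ − 3E[q₂] − 9 = 0.
Substituting E[q₂] and solving: E[c₂] = 4.33333, so q₁ = (35 − 2·9 + 4.33333)/9 = 2.37037.
q₂(high-cost) = 3.81481, so P = 35 − 3·(2.37037 + 3.81481) = 16.4444.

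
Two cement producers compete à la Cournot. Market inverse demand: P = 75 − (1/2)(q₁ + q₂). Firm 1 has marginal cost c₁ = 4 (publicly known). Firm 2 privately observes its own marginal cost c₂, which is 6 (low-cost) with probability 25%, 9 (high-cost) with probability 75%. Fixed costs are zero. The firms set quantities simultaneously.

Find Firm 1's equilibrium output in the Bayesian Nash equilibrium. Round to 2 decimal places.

50.17

Type-c best response for Firm 2: q₂(c) = (75 − c) − q₁/2.
Firm 1 maximizes expected profit; its first-order condition is 75 − q₁ − (1/2)E[q₂] − 4 = 0.
Substituting E[q₂] and solving: E[c₂] = 8.25, so q₁ = (75 − 2·4 + 8.25)/(3/2) = 50.1667.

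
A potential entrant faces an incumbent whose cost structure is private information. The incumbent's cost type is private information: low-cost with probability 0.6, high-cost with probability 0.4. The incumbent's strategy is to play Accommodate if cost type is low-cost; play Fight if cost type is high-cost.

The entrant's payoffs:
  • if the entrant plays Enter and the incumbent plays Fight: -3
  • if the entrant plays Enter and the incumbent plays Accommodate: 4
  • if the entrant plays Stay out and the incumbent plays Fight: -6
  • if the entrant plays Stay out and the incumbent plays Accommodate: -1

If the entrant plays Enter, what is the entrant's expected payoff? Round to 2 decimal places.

1.20

E[Enter] = 0.6·4 + 0.4·(-3) = 2.4 + (-1.2) = 1.2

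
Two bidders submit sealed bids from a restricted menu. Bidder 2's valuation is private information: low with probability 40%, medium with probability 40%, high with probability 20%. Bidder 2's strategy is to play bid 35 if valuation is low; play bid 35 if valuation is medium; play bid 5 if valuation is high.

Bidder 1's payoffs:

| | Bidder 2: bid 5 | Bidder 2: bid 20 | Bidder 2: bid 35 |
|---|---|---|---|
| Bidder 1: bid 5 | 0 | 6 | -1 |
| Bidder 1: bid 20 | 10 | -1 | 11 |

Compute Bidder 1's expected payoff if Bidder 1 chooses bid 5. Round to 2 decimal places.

Take the expectation over Bidder 2's valuation, weighting each type's action by its prior probability.
E[bid 5] = 0.4·(-1) + 0.4·(-1) + 0.2·0 = (-0.4) + (-0.4) + 0 = -0.8

-0.80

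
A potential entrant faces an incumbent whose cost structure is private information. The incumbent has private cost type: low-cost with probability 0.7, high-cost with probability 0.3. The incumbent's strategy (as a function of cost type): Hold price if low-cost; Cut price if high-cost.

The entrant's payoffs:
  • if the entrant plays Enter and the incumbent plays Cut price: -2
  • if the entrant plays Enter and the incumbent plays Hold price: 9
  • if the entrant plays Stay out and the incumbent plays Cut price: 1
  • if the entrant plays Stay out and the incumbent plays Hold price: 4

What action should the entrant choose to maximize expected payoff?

E[Enter] = 0.7·(9) + 0.3·(-2) = 5.7
E[Stay out] = 0.7·(4) + 0.3·(1) = 3.1
Best response: Enter (5.7 is the largest).

Enter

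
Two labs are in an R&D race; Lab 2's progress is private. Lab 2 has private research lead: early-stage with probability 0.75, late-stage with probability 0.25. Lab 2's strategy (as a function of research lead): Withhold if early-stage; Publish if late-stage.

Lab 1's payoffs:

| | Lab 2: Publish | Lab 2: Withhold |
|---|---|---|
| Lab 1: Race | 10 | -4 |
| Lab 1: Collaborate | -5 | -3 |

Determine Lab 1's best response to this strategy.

Compute Lab 1's expected payoff for each action, taking the expectation over Lab 2's type.
E[Race] = 0.75·(-4) + 0.25·(10) = -0.5
E[Collaborate] = 0.75·(-3) + 0.25·(-5) = -3.5
Best response: Race (-0.5 is the largest).

Race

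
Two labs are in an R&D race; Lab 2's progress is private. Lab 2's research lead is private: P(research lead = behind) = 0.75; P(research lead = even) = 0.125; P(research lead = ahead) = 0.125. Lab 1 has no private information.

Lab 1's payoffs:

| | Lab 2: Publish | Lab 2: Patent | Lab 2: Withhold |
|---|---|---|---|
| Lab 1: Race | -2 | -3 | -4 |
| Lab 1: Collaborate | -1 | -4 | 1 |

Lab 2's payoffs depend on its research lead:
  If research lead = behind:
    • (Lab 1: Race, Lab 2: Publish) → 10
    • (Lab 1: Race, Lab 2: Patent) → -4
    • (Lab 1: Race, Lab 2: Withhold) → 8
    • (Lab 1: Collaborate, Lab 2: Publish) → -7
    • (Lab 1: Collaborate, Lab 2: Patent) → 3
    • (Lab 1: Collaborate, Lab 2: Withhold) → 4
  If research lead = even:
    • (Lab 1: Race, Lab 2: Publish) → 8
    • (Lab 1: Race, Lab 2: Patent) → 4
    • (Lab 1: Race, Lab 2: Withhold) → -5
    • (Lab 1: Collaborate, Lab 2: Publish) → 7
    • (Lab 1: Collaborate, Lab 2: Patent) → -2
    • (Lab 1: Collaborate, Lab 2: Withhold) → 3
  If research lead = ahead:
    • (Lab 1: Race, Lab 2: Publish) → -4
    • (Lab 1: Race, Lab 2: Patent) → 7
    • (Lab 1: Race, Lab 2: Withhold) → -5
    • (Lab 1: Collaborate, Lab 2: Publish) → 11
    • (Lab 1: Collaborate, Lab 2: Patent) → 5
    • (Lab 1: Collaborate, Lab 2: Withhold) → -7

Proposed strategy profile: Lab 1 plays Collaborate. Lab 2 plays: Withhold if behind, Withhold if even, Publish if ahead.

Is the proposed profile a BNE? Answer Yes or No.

Lab 1 plays Collaborate: E[Collaborate] = 0.75·(1) + 0.125·(1) + 0.125·(-1) = 0.75; E[Race] = -3.75. Best-responding. ✓
Lab 2 (research lead behind), facing Collaborate: Publish gives -7, Patent gives 3, Withhold gives 4. Proposed Withhold is best. ✓
Lab 2 (research lead even), facing Collaborate: Publish gives 7, Patent gives -2, Withhold gives 3. Proposed Withhold is not best — profitable deviation exists. ✗
Lab 2 (research lead ahead), facing Collaborate: Publish gives 11, Patent gives 5, Withhold gives -7. Proposed Publish is best. ✓

No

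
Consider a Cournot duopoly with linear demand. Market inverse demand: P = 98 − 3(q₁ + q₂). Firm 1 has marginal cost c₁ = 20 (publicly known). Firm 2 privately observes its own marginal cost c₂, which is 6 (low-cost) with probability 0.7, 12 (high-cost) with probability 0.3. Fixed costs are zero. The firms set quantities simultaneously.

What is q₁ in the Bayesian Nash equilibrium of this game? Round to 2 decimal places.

Each type of Firm 2 best-responds to q₁; Firm 1 best-responds to the expected q₂ over Firm 2's types.
Firm 2 with cost c maximizes (98 − 3(q₁+q₂) − c)·q₂, giving q₂(c) = (98 − c − 3q₁)/6.
E[c₂] = 0.7·6 + 0.3·12 = 7.8
Firm 1's FOC against E[q₂] yields q₁ = (98 − 2·20 + E[c₂])/9 = (98 − 40 + 7.8)/9 = 7.31111.

7.31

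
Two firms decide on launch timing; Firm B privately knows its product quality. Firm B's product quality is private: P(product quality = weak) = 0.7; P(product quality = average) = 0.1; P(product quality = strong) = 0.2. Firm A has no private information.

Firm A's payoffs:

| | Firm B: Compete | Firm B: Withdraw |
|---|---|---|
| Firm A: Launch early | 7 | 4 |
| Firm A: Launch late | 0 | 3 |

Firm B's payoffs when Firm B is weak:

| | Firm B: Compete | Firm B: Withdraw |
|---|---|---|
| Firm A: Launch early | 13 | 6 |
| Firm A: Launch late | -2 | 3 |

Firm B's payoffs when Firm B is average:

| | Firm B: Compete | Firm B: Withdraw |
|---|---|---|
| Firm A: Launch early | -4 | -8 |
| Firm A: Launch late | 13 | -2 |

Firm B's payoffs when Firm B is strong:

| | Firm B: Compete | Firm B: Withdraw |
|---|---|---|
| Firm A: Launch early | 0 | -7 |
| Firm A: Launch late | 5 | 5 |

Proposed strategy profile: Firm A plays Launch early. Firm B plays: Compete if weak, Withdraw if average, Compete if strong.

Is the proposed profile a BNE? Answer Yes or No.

No

Firm A plays Launch early: E[Launch early] = 0.7·(7) + 0.1·(4) + 0.2·(7) = 6.7; E[Launch late] = 0.3. Best-responding. ✓
Firm B (product quality weak), facing Launch early: Compete gives 13, Withdraw gives 6. Proposed Compete is best. ✓
Firm B (product quality average), facing Launch early: Compete gives -4, Withdraw gives -8. Proposed Withdraw is not best — profitable deviation exists. ✗
Firm B (product quality strong), facing Launch early: Compete gives 0, Withdraw gives -7. Proposed Compete is best. ✓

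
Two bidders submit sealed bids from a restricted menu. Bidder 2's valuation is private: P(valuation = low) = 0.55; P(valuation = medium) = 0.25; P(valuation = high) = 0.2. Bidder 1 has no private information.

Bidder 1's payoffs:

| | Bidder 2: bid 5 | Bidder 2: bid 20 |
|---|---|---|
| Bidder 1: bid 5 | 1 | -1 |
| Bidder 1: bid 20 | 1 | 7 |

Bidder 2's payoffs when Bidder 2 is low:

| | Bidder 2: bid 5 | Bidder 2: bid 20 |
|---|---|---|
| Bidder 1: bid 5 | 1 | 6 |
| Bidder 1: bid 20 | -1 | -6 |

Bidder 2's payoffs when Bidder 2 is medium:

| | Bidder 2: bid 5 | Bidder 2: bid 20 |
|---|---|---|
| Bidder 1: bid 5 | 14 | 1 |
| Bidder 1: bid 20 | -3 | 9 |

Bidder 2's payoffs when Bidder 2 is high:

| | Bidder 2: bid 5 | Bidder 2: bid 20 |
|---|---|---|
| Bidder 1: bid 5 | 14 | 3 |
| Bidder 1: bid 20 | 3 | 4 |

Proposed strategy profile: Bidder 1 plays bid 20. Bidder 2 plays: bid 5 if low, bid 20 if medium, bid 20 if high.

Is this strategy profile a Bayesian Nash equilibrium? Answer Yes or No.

Yes

A profile is a BNE iff every type of every player is best-responding given beliefs about the other side.
Bidder 1 plays bid 20: E[bid 20] = 0.55·(1) + 0.25·(7) + 0.2·(7) = 3.7; E[bid 5] = 0.1. Best-responding. ✓
Bidder 2 (valuation low), facing bid 20: bid 5 gives -1, bid 20 gives -6. Proposed bid 5 is best. ✓
Bidder 2 (valuation medium), facing bid 20: bid 5 gives -3, bid 20 gives 9. Proposed bid 20 is best. ✓
Bidder 2 (valuation high), facing bid 20: bid 5 gives 3, bid 20 gives 4. Proposed bid 20 is best. ✓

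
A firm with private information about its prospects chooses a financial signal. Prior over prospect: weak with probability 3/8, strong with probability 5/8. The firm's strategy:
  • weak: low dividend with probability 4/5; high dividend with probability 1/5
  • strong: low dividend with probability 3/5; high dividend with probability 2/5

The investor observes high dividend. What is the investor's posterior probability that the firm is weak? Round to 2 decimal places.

P(high dividend) = (3/8)·(1/5) + (5/8)·(2/5) = 13/40
P(weak | high dividend) = ((3/8)·(1/5)) / (13/40) = (3/40) / (13/40) = 3/13

0.23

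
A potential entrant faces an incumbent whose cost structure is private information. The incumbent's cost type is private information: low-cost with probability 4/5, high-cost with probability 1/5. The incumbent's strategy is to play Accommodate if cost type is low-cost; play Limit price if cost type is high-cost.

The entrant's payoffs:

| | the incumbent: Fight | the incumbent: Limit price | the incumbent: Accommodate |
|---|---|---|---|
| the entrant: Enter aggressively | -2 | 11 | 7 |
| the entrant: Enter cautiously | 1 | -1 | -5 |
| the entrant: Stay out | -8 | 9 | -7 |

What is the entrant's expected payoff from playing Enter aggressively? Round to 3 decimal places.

7.800

E[Enter aggressively] = 4/5·7 + 1/5·11 = 28/5 + 11/5 = 39/5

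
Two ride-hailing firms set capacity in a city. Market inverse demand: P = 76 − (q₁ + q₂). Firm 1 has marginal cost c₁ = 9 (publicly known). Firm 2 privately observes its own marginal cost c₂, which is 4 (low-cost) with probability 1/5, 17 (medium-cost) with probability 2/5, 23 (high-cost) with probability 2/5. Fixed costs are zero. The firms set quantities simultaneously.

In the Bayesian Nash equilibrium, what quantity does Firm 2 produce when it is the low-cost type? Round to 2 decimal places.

23.53

Each type of Firm 2 best-responds to q₁; Firm 1 best-responds to the expected q₂ over Firm 2's types.
Firm 2 with cost c maximizes (76 − (q₁+q₂) − c)·q₂, giving q₂(c) = (76 − c − q₁)/2.
E[c₂] = 1/5·4 + 2/5·17 + 2/5·23 = 16.8
Firm 1's FOC against E[q₂] yields q₁ = (76 − 2·9 + E[c₂])/3 = (76 − 18 + 16.8)/3 = 24.9333.
q₂(low-cost) = (76 − 4 − 24.9333)/2 = 23.5333.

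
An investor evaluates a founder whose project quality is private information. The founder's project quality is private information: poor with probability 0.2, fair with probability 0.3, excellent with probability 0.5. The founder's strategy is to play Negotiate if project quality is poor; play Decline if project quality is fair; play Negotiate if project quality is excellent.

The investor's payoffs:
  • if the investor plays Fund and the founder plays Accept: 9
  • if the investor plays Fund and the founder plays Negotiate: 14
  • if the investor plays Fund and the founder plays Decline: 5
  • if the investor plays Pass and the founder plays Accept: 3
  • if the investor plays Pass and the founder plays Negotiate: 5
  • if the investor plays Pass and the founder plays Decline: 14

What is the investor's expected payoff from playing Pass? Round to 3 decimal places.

E[Pass] = 0.2·5 + 0.3·14 + 0.5·5 = 1 + 4.2 + 2.5 = 7.7

7.700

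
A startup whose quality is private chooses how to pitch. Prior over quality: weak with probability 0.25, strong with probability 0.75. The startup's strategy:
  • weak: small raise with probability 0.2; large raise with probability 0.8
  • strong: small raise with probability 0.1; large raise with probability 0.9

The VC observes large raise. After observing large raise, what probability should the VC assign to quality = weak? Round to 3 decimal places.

0.229

P(large raise) = 0.25·0.8 + 0.75·0.9 = 0.875
P(weak | large raise) = (0.25·0.8) / 0.875 = 0.2 / 0.875 = 0.228571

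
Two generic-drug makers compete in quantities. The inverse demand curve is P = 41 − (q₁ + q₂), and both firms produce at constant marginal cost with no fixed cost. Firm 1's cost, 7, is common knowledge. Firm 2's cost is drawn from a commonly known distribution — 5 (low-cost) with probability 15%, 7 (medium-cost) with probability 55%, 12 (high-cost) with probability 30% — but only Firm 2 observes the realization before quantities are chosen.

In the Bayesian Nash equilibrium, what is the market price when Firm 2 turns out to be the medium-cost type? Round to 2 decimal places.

18.13

Type-c best response for Firm 2: q₂(c) = (41 − c)/2 − q₁/2.
Firm 1 maximizes expected profit; its first-order condition is 41 − 2q₁ − E[q₂] − 7 = 0.
Substituting E[q₂] and solving: E[c₂] = 8.2, so q₁ = (41 − 2·7 + 8.2)/3 = 11.7333.
q₂(medium-cost) = 11.1333, so P = 41 − (11.7333 + 11.1333) = 18.1333.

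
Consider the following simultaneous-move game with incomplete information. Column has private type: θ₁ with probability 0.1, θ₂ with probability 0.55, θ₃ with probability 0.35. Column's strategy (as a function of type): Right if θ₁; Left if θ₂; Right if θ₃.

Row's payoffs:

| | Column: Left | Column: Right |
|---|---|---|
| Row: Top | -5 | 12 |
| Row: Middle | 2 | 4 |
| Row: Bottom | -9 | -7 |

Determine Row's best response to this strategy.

E[Top] = 0.1·(12) + 0.55·(-5) + 0.35·(12) = 2.65
E[Middle] = 0.1·(4) + 0.55·(2) + 0.35·(4) = 2.9
E[Bottom] = 0.1·(-7) + 0.55·(-9) + 0.35·(-7) = -8.1
Best response: Middle (2.9 is the largest).

Middle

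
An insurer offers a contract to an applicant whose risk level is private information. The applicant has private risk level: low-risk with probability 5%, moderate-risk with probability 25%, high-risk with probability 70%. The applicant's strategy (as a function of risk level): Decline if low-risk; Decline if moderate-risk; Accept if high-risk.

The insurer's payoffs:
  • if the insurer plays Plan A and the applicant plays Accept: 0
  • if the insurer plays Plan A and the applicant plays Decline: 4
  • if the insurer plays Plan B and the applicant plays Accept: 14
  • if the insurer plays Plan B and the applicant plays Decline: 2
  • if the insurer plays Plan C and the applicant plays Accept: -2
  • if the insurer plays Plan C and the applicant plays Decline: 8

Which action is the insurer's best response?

E[Plan A] = 0.05·(4) + 0.25·(4) + 0.7·(0) = 1.2
E[Plan B] = 0.05·(2) + 0.25·(2) + 0.7·(14) = 10.4
E[Plan C] = 0.05·(8) + 0.25·(8) + 0.7·(-2) = 1
Best response: Plan B (10.4 is the largest).

Plan B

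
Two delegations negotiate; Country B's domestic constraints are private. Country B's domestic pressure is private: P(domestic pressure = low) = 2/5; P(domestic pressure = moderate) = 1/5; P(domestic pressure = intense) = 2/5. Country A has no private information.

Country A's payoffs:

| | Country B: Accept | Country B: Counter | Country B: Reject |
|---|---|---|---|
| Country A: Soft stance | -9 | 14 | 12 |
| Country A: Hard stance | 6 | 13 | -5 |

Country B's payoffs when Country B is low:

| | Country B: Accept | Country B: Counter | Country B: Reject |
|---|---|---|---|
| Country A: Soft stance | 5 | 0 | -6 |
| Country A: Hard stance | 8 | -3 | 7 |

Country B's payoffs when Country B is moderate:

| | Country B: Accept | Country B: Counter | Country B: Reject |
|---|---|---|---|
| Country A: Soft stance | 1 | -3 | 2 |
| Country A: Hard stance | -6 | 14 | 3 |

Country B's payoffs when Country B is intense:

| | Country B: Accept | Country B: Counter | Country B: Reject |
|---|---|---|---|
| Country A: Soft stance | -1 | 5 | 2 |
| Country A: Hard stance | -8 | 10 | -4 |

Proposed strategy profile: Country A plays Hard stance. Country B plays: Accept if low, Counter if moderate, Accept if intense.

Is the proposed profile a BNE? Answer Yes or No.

No

A profile is a BNE iff every type of every player is best-responding given beliefs about the other side.
Country A plays Hard stance: E[Hard stance] = 2/5·(6) + 1/5·(13) + 2/5·(6) = 37/5; E[Soft stance] = -22/5. Best-responding. ✓
Country B (domestic pressure low), facing Hard stance: Accept gives 8, Counter gives -3, Reject gives 7. Proposed Accept is best. ✓
Country B (domestic pressure moderate), facing Hard stance: Accept gives -6, Counter gives 14, Reject gives 3. Proposed Counter is best. ✓
Country B (domestic pressure intense), facing Hard stance: Accept gives -8, Counter gives 10, Reject gives -4. Proposed Accept is not best — profitable deviation exists. ✗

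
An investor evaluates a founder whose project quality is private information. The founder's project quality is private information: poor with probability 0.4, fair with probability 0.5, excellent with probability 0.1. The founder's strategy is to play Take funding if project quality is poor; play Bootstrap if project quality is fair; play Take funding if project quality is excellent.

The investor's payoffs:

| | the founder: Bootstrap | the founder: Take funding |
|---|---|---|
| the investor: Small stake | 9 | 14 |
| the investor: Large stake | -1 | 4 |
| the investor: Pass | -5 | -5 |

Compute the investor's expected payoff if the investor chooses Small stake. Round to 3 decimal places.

E[Small stake] = 0.4·14 + 0.5·9 + 0.1·14 = 5.6 + 4.5 + 1.4 = 11.5

11.500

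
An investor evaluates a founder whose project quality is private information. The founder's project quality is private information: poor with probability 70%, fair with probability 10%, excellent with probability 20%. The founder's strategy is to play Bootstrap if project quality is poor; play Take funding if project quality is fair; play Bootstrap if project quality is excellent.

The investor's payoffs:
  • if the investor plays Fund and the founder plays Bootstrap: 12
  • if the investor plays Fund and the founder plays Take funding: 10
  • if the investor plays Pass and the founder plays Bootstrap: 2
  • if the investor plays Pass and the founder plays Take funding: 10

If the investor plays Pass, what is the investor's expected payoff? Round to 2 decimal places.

2.80

Take the expectation over the founder's project quality, weighting each type's action by its prior probability.
E[Pass] = 0.7·2 + 0.1·10 + 0.2·2 = 1.4 + 1 + 0.4 = 2.8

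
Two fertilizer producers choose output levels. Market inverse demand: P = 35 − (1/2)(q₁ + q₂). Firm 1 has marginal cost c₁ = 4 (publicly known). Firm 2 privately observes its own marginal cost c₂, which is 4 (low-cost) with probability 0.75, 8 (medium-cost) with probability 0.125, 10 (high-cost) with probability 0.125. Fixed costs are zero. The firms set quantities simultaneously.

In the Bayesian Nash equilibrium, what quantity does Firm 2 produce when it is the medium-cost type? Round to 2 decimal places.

Firm 2 with cost c maximizes (35 − (1/2)(q₁+q₂) − c)·q₂, giving q₂(c) = (35 − c − (1/2)q₁).
E[c₂] = 0.75·4 + 0.125·8 + 0.125·10 = 5.25
Firm 1's FOC against E[q₂] yields q₁ = (35 − 2·4 + E[c₂])/(3/2) = (35 − 8 + 5.25)/(3/2) = 21.5.
q₂(medium-cost) = (35 − 8 − (1/2)·21.5) = 16.25.

16.25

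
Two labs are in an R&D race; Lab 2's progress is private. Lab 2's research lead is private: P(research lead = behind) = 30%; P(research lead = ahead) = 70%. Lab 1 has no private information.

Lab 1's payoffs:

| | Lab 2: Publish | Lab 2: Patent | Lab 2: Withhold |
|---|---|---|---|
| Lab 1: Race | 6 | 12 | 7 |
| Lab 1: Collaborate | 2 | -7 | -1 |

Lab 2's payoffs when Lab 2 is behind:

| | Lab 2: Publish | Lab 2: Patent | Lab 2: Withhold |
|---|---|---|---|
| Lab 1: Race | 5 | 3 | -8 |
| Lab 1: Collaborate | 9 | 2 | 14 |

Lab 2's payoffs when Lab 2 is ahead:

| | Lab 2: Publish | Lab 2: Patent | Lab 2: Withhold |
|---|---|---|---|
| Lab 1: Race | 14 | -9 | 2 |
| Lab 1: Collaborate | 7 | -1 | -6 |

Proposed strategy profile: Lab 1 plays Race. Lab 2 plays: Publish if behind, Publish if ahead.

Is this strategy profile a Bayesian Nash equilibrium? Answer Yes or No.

Yes

A profile is a BNE iff every type of every player is best-responding given beliefs about the other side.
Lab 1 plays Race: E[Race] = 0.3·(6) + 0.7·(6) = 6; E[Collaborate] = 2. Best-responding. ✓
Lab 2 (research lead behind), facing Race: Publish gives 5, Patent gives 3, Withhold gives -8. Proposed Publish is best. ✓
Lab 2 (research lead ahead), facing Race: Publish gives 14, Patent gives -9, Withhold gives 2. Proposed Publish is best. ✓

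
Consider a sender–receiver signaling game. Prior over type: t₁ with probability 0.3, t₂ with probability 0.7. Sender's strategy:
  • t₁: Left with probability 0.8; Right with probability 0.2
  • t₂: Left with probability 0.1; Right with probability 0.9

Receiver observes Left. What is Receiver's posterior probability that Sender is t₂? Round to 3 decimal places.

P(Left) = 0.3·0.8 + 0.7·0.1 = 0.31
P(t₂ | Left) = (0.7·0.1) / 0.31 = 0.07 / 0.31 = 0.225806

0.226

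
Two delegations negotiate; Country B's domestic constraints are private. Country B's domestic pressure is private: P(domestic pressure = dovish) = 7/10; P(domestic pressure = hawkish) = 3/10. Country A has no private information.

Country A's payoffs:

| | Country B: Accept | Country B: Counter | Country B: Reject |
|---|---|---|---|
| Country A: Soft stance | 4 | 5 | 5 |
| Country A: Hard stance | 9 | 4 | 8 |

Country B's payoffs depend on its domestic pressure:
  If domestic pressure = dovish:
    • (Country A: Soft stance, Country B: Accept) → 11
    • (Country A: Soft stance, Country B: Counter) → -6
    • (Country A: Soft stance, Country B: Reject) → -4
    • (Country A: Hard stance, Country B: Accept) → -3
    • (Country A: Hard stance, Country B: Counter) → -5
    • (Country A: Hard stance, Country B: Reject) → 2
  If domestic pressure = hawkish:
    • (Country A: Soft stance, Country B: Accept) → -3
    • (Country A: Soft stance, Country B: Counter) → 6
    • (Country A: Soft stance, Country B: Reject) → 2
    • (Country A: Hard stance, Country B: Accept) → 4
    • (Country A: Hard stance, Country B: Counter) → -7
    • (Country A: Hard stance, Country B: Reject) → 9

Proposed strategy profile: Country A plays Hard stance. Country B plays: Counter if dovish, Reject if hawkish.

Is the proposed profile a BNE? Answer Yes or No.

Country A plays Hard stance: E[Hard stance] = 7/10·(4) + 3/10·(8) = 26/5; E[Soft stance] = 5. Best-responding. ✓
Country B (domestic pressure dovish), facing Hard stance: Accept gives -3, Counter gives -5, Reject gives 2. Proposed Counter is not best — profitable deviation exists. ✗
Country B (domestic pressure hawkish), facing Hard stance: Accept gives 4, Counter gives -7, Reject gives 9. Proposed Reject is best. ✓

No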